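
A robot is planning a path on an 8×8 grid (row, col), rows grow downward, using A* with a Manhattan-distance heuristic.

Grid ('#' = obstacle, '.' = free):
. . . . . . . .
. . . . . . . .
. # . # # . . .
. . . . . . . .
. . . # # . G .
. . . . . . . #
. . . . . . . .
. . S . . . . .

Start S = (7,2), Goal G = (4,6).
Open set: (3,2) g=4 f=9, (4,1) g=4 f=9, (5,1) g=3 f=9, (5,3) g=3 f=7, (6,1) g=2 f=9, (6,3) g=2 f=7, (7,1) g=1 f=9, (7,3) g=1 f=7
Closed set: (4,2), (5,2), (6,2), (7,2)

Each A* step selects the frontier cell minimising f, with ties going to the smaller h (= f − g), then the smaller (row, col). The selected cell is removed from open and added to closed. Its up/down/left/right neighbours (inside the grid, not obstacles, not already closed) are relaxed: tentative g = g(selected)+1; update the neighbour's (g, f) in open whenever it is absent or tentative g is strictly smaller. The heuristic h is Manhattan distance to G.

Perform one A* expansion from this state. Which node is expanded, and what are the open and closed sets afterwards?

step 1: expand (5,3) (f=7, h=4) → closed; open now [(3,2) g=4 f=9, (4,1) g=4 f=9, (5,1) g=3 f=9, (5,4) g=4 f=7, (6,1) g=2 f=9, (6,3) g=2 f=7, (7,1) g=1 f=9, (7,3) g=1 f=7]

expanded=(5,3); open=[(3,2) g=4 f=9, (4,1) g=4 f=9, (5,1) g=3 f=9, (5,4) g=4 f=7, (6,1) g=2 f=9, (6,3) g=2 f=7, (7,1) g=1 f=9, (7,3) g=1 f=7]; closed=[(4,2), (5,2), (5,3), (6,2), (7,2)]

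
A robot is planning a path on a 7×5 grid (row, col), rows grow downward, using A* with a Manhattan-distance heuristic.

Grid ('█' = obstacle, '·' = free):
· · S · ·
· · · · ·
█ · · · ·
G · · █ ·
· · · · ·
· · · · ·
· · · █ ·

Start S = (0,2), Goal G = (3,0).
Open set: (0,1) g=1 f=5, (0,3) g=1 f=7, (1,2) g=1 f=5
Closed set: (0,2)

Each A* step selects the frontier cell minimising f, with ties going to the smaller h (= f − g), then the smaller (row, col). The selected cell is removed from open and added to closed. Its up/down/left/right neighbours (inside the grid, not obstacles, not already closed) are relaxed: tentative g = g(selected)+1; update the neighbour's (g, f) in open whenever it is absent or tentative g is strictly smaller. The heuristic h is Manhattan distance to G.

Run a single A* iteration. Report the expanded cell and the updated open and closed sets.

step 1: expand (0,1) (f=5, h=4) → closed; open now [(0,0) g=2 f=5, (0,3) g=1 f=7, (1,1) g=2 f=5, (1,2) g=1 f=5]

expanded=(0,1); open=[(0,0) g=2 f=5, (0,3) g=1 f=7, (1,1) g=2 f=5, (1,2) g=1 f=5]; closed=[(0,1), (0,2)]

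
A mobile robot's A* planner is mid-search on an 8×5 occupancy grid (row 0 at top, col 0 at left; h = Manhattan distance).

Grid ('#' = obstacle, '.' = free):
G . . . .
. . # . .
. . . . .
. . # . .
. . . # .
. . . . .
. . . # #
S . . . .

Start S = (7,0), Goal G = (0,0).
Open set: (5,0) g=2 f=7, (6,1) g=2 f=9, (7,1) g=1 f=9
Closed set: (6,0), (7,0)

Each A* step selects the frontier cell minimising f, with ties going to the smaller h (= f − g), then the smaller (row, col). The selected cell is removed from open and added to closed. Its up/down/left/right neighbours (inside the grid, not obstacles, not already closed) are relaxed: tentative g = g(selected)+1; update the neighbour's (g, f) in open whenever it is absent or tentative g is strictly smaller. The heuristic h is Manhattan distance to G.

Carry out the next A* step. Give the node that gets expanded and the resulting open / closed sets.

step 1: expand (5,0) (f=7, h=5) → closed; open now [(4,0) g=3 f=7, (5,1) g=3 f=9, (6,1) g=2 f=9, (7,1) g=1 f=9]

expanded=(5,0); open=[(4,0) g=3 f=7, (5,1) g=3 f=9, (6,1) g=2 f=9, (7,1) g=1 f=9]; closed=[(5,0), (6,0), (7,0)]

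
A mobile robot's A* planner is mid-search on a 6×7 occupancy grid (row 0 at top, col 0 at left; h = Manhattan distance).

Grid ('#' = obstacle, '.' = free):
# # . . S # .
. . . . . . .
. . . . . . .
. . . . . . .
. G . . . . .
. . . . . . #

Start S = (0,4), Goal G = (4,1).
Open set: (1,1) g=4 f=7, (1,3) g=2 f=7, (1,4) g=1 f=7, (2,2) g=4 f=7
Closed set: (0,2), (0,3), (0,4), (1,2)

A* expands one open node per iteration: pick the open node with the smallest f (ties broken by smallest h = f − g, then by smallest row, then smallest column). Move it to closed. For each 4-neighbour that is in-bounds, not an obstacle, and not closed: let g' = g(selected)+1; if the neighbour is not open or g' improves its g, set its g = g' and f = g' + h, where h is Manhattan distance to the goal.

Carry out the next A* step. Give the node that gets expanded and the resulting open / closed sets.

step 1: expand (1,1) (f=7, h=3) → closed; open now [(1,0) g=5 f=9, (1,3) g=2 f=7, (1,4) g=1 f=7, (2,1) g=5 f=7, (2,2) g=4 f=7]

expanded=(1,1); open=[(1,0) g=5 f=9, (1,3) g=2 f=7, (1,4) g=1 f=7, (2,1) g=5 f=7, (2,2) g=4 f=7]; closed=[(0,2), (0,3), (0,4), (1,1), (1,2)]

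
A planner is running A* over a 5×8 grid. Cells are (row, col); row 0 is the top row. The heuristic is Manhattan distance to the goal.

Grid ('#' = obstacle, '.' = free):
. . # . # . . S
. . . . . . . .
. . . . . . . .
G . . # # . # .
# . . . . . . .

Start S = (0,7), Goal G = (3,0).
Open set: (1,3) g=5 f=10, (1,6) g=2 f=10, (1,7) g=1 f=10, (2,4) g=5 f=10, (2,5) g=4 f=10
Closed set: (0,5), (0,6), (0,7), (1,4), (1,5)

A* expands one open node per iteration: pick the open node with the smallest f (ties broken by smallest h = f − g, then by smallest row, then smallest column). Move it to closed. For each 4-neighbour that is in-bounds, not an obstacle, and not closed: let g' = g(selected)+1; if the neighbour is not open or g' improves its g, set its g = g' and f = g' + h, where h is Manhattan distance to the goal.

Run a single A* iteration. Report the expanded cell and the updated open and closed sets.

expanded=(1,3); open=[(0,3) g=6 f=12, (1,2) g=6 f=10, (1,6) g=2 f=10, (1,7) g=1 f=10, (2,3) g=6 f=10, (2,4) g=5 f=10, (2,5) g=4 f=10]; closed=[(0,5), (0,6), (0,7), (1,3), (1,4), (1,5)]

step 1: expand (1,3) (f=10, h=5) → closed; open now [(0,3) g=6 f=12, (1,2) g=6 f=10, (1,6) g=2 f=10, (1,7) g=1 f=10, (2,3) g=6 f=10, (2,4) g=5 f=10, (2,5) g=4 f=10]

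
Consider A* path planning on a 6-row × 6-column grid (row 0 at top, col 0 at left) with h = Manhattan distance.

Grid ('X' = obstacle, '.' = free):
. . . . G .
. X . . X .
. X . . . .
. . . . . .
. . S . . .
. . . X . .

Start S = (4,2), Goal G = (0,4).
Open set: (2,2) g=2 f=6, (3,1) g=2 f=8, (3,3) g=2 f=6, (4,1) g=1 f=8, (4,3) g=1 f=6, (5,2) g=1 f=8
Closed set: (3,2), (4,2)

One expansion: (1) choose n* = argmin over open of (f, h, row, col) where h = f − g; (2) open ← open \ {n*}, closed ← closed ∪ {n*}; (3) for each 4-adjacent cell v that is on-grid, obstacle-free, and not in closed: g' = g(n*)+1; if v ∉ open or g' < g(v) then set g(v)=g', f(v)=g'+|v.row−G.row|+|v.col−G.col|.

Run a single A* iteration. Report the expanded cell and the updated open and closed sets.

step 1: expand (2,2) (f=6, h=4) → closed; open now [(1,2) g=3 f=6, (2,3) g=3 f=6, (3,1) g=2 f=8, (3,3) g=2 f=6, (4,1) g=1 f=8, (4,3) g=1 f=6, (5,2) g=1 f=8]

expanded=(2,2); open=[(1,2) g=3 f=6, (2,3) g=3 f=6, (3,1) g=2 f=8, (3,3) g=2 f=6, (4,1) g=1 f=8, (4,3) g=1 f=6, (5,2) g=1 f=8]; closed=[(2,2), (3,2), (4,2)]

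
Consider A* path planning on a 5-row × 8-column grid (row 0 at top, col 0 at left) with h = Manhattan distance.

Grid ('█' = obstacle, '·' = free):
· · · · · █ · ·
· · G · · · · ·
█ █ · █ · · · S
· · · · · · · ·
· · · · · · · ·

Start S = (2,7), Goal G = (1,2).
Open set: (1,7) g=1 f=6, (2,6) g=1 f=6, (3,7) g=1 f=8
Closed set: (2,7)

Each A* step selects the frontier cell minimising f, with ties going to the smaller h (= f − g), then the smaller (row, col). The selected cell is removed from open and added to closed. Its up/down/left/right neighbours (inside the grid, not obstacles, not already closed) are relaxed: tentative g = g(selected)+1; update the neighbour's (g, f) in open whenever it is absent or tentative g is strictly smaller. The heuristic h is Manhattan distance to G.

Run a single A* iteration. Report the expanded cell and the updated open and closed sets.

step 1: expand (1,7) (f=6, h=5) → closed; open now [(0,7) g=2 f=8, (1,6) g=2 f=6, (2,6) g=1 f=6, (3,7) g=1 f=8]

expanded=(1,7); open=[(0,7) g=2 f=8, (1,6) g=2 f=6, (2,6) g=1 f=6, (3,7) g=1 f=8]; closed=[(1,7), (2,7)]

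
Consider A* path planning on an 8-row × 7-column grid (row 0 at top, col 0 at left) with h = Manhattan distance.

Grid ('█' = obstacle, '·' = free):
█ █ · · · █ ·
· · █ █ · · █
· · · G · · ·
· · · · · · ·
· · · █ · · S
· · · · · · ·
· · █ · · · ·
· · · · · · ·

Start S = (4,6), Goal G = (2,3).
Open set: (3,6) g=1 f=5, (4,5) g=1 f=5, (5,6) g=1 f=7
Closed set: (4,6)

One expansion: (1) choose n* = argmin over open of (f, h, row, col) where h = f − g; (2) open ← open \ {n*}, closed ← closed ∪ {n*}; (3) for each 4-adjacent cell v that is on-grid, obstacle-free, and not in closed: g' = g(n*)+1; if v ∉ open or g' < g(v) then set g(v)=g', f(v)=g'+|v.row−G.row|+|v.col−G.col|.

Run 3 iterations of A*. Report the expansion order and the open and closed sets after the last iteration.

step 1: expand (3,6) (f=5, h=4) → closed; open now [(2,6) g=2 f=5, (3,5) g=2 f=5, (4,5) g=1 f=5, (5,6) g=1 f=7]
step 2: expand (2,6) (f=5, h=3) → closed; open now [(2,5) g=3 f=5, (3,5) g=2 f=5, (4,5) g=1 f=5, (5,6) g=1 f=7]
step 3: expand (2,5) (f=5, h=2) → closed; open now [(1,5) g=4 f=7, (2,4) g=4 f=5, (3,5) g=2 f=5, (4,5) g=1 f=5, (5,6) g=1 f=7]

order=[(3,6) → (2,6) → (2,5)]; open=[(1,5) g=4 f=7, (2,4) g=4 f=5, (3,5) g=2 f=5, (4,5) g=1 f=5, (5,6) g=1 f=7]; closed=[(2,5), (2,6), (3,6), (4,6)]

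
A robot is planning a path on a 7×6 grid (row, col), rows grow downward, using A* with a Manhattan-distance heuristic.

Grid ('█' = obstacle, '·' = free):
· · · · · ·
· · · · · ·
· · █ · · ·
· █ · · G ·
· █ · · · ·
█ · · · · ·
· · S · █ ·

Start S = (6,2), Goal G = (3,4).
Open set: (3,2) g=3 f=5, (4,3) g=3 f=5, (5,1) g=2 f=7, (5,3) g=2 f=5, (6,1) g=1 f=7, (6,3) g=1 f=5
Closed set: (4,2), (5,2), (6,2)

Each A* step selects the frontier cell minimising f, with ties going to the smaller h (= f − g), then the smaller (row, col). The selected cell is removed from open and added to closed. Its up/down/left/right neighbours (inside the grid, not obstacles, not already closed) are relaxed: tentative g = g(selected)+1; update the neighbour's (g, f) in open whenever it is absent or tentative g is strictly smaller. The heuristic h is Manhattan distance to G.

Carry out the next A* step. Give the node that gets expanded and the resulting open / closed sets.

expanded=(3,2); open=[(3,3) g=4 f=5, (4,3) g=3 f=5, (5,1) g=2 f=7, (5,3) g=2 f=5, (6,1) g=1 f=7, (6,3) g=1 f=5]; closed=[(3,2), (4,2), (5,2), (6,2)]

step 1: expand (3,2) (f=5, h=2) → closed; open now [(3,3) g=4 f=5, (4,3) g=3 f=5, (5,1) g=2 f=7, (5,3) g=2 f=5, (6,1) g=1 f=7, (6,3) g=1 f=5]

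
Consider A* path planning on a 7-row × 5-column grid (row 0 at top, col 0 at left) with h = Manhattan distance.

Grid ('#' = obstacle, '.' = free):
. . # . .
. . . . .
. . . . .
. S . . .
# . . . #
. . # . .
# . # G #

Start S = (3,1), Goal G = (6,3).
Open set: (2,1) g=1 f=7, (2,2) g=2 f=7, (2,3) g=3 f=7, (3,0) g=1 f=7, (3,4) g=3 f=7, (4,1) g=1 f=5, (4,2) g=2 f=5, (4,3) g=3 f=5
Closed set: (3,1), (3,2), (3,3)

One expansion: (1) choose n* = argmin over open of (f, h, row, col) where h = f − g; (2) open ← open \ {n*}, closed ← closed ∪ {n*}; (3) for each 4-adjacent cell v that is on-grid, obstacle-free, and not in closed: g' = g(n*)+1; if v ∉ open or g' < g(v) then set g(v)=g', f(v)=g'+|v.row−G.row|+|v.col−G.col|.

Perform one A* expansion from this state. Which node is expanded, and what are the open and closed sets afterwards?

expanded=(4,3); open=[(2,1) g=1 f=7, (2,2) g=2 f=7, (2,3) g=3 f=7, (3,0) g=1 f=7, (3,4) g=3 f=7, (4,1) g=1 f=5, (4,2) g=2 f=5, (5,3) g=4 f=5]; closed=[(3,1), (3,2), (3,3), (4,3)]

step 1: expand (4,3) (f=5, h=2) → closed; open now [(2,1) g=1 f=7, (2,2) g=2 f=7, (2,3) g=3 f=7, (3,0) g=1 f=7, (3,4) g=3 f=7, (4,1) g=1 f=5, (4,2) g=2 f=5, (5,3) g=4 f=5]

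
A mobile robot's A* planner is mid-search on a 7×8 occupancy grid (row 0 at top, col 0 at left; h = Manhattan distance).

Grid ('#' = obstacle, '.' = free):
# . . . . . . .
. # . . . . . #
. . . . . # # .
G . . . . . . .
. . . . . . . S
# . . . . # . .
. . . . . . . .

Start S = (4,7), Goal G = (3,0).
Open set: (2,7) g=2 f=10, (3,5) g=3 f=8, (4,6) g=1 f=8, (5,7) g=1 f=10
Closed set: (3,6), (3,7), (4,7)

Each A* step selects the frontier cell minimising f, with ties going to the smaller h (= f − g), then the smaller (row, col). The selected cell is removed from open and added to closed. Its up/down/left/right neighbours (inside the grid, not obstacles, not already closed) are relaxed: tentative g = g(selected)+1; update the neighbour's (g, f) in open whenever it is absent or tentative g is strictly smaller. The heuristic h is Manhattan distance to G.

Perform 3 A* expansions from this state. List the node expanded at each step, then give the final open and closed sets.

order=[(3,5) → (3,4) → (3,3)]; open=[(2,3) g=6 f=10, (2,4) g=5 f=10, (2,7) g=2 f=10, (3,2) g=6 f=8, (4,3) g=6 f=10, (4,4) g=5 f=10, (4,5) g=4 f=10, (4,6) g=1 f=8, (5,7) g=1 f=10]; closed=[(3,3), (3,4), (3,5), (3,6), (3,7), (4,7)]

step 1: expand (3,5) (f=8, h=5) → closed; open now [(2,7) g=2 f=10, (3,4) g=4 f=8, (4,5) g=4 f=10, (4,6) g=1 f=8, (5,7) g=1 f=10]
step 2: expand (3,4) (f=8, h=4) → closed; open now [(2,4) g=5 f=10, (2,7) g=2 f=10, (3,3) g=5 f=8, (4,4) g=5 f=10, (4,5) g=4 f=10, (4,6) g=1 f=8, (5,7) g=1 f=10]
step 3: expand (3,3) (f=8, h=3) → closed; open now [(2,3) g=6 f=10, (2,4) g=5 f=10, (2,7) g=2 f=10, (3,2) g=6 f=8, (4,3) g=6 f=10, (4,4) g=5 f=10, (4,5) g=4 f=10, (4,6) g=1 f=8, (5,7) g=1 f=10]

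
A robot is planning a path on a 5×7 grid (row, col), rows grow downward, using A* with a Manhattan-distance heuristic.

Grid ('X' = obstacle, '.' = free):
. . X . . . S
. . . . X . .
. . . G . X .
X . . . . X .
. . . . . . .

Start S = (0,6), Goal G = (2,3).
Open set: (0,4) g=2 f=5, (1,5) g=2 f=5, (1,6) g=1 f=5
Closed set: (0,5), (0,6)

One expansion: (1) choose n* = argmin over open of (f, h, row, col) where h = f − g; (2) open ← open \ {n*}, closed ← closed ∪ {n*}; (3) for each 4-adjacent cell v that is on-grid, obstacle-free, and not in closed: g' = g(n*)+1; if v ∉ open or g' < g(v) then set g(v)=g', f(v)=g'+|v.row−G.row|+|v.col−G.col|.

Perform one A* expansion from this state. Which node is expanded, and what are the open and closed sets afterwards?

expanded=(0,4); open=[(0,3) g=3 f=5, (1,5) g=2 f=5, (1,6) g=1 f=5]; closed=[(0,4), (0,5), (0,6)]

step 1: expand (0,4) (f=5, h=3) → closed; open now [(0,3) g=3 f=5, (1,5) g=2 f=5, (1,6) g=1 f=5]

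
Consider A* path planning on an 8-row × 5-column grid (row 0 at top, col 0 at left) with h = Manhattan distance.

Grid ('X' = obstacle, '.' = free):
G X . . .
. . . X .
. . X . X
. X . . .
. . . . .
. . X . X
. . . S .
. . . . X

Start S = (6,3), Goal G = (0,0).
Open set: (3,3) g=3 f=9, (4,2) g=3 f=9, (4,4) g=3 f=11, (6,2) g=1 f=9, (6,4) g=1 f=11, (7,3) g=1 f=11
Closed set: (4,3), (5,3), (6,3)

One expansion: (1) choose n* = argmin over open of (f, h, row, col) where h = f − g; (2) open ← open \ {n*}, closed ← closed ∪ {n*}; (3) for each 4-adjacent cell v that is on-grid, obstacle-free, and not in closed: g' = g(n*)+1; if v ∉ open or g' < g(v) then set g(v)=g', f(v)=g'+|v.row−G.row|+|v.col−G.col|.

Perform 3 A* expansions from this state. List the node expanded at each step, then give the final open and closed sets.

order=[(3,3) → (2,3) → (3,2)]; open=[(3,4) g=4 f=11, (4,2) g=3 f=9, (4,4) g=3 f=11, (6,2) g=1 f=9, (6,4) g=1 f=11, (7,3) g=1 f=11]; closed=[(2,3), (3,2), (3,3), (4,3), (5,3), (6,3)]

step 1: expand (3,3) (f=9, h=6) → closed; open now [(2,3) g=4 f=9, (3,2) g=4 f=9, (3,4) g=4 f=11, (4,2) g=3 f=9, (4,4) g=3 f=11, (6,2) g=1 f=9, (6,4) g=1 f=11, (7,3) g=1 f=11]
step 2: expand (2,3) (f=9, h=5) → closed; open now [(3,2) g=4 f=9, (3,4) g=4 f=11, (4,2) g=3 f=9, (4,4) g=3 f=11, (6,2) g=1 f=9, (6,4) g=1 f=11, (7,3) g=1 f=11]
step 3: expand (3,2) (f=9, h=5) → closed; open now [(3,4) g=4 f=11, (4,2) g=3 f=9, (4,4) g=3 f=11, (6,2) g=1 f=9, (6,4) g=1 f=11, (7,3) g=1 f=11]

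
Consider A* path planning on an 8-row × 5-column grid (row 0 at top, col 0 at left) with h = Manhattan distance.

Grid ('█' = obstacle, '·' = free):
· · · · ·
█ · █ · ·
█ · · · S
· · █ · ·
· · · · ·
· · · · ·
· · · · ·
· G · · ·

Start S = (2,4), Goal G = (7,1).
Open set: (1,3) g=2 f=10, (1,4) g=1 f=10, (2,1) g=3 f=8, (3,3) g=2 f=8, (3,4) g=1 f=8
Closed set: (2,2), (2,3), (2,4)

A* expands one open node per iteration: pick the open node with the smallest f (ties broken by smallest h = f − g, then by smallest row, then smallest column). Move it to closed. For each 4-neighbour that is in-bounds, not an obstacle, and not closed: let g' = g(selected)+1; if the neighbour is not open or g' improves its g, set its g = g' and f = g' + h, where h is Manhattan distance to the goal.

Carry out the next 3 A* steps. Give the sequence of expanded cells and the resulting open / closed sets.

order=[(2,1) → (3,1) → (4,1)]; open=[(1,1) g=4 f=10, (1,3) g=2 f=10, (1,4) g=1 f=10, (3,0) g=5 f=10, (3,3) g=2 f=8, (3,4) g=1 f=8, (4,0) g=6 f=10, (4,2) g=6 f=10, (5,1) g=6 f=8]; closed=[(2,1), (2,2), (2,3), (2,4), (3,1), (4,1)]

step 1: expand (2,1) (f=8, h=5) → closed; open now [(1,1) g=4 f=10, (1,3) g=2 f=10, (1,4) g=1 f=10, (3,1) g=4 f=8, (3,3) g=2 f=8, (3,4) g=1 f=8]
step 2: expand (3,1) (f=8, h=4) → closed; open now [(1,1) g=4 f=10, (1,3) g=2 f=10, (1,4) g=1 f=10, (3,0) g=5 f=10, (3,3) g=2 f=8, (3,4) g=1 f=8, (4,1) g=5 f=8]
step 3: expand (4,1) (f=8, h=3) → closed; open now [(1,1) g=4 f=10, (1,3) g=2 f=10, (1,4) g=1 f=10, (3,0) g=5 f=10, (3,3) g=2 f=8, (3,4) g=1 f=8, (4,0) g=6 f=10, (4,2) g=6 f=10, (5,1) g=6 f=8]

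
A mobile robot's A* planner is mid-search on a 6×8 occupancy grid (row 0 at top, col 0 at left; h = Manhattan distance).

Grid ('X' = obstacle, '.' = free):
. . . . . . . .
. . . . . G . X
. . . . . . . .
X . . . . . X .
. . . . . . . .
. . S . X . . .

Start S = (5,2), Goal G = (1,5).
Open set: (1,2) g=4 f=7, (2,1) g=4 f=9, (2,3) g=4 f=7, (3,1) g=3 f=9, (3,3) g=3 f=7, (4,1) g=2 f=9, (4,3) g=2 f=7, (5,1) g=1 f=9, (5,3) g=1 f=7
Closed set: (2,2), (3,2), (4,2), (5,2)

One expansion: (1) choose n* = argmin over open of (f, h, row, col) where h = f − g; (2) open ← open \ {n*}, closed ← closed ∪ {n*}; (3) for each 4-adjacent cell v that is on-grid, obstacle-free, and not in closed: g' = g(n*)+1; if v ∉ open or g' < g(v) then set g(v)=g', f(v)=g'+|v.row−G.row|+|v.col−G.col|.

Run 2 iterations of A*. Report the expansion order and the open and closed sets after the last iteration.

step 1: expand (1,2) (f=7, h=3) → closed; open now [(0,2) g=5 f=9, (1,1) g=5 f=9, (1,3) g=5 f=7, (2,1) g=4 f=9, (2,3) g=4 f=7, (3,1) g=3 f=9, (3,3) g=3 f=7, (4,1) g=2 f=9, (4,3) g=2 f=7, (5,1) g=1 f=9, (5,3) g=1 f=7]
step 2: expand (1,3) (f=7, h=2) → closed; open now [(0,2) g=5 f=9, (0,3) g=6 f=9, (1,1) g=5 f=9, (1,4) g=6 f=7, (2,1) g=4 f=9, (2,3) g=4 f=7, (3,1) g=3 f=9, (3,3) g=3 f=7, (4,1) g=2 f=9, (4,3) g=2 f=7, (5,1) g=1 f=9, (5,3) g=1 f=7]

order=[(1,2) → (1,3)]; open=[(0,2) g=5 f=9, (0,3) g=6 f=9, (1,1) g=5 f=9, (1,4) g=6 f=7, (2,1) g=4 f=9, (2,3) g=4 f=7, (3,1) g=3 f=9, (3,3) g=3 f=7, (4,1) g=2 f=9, (4,3) g=2 f=7, (5,1) g=1 f=9, (5,3) g=1 f=7]; closed=[(1,2), (1,3), (2,2), (3,2), (4,2), (5,2)]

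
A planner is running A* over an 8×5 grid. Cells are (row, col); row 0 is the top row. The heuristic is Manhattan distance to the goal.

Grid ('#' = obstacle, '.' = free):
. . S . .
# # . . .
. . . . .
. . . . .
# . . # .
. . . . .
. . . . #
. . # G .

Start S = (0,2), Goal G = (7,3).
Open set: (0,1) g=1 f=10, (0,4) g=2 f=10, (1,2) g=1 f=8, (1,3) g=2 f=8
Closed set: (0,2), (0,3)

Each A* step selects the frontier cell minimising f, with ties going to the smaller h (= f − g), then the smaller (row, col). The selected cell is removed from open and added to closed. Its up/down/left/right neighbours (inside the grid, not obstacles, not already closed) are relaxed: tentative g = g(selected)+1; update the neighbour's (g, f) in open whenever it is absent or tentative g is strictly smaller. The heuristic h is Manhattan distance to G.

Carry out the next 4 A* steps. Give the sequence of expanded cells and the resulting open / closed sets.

order=[(1,3) → (2,3) → (3,3) → (1,2)]; open=[(0,1) g=1 f=10, (0,4) g=2 f=10, (1,4) g=3 f=10, (2,2) g=2 f=8, (2,4) g=4 f=10, (3,2) g=5 f=10, (3,4) g=5 f=10]; closed=[(0,2), (0,3), (1,2), (1,3), (2,3), (3,3)]

step 1: expand (1,3) (f=8, h=6) → closed; open now [(0,1) g=1 f=10, (0,4) g=2 f=10, (1,2) g=1 f=8, (1,4) g=3 f=10, (2,3) g=3 f=8]
step 2: expand (2,3) (f=8, h=5) → closed; open now [(0,1) g=1 f=10, (0,4) g=2 f=10, (1,2) g=1 f=8, (1,4) g=3 f=10, (2,2) g=4 f=10, (2,4) g=4 f=10, (3,3) g=4 f=8]
step 3: expand (3,3) (f=8, h=4) → closed; open now [(0,1) g=1 f=10, (0,4) g=2 f=10, (1,2) g=1 f=8, (1,4) g=3 f=10, (2,2) g=4 f=10, (2,4) g=4 f=10, (3,2) g=5 f=10, (3,4) g=5 f=10]
step 4: expand (1,2) (f=8, h=7) → closed; open now [(0,1) g=1 f=10, (0,4) g=2 f=10, (1,4) g=3 f=10, (2,2) g=2 f=8, (2,4) g=4 f=10, (3,2) g=5 f=10, (3,4) g=5 f=10]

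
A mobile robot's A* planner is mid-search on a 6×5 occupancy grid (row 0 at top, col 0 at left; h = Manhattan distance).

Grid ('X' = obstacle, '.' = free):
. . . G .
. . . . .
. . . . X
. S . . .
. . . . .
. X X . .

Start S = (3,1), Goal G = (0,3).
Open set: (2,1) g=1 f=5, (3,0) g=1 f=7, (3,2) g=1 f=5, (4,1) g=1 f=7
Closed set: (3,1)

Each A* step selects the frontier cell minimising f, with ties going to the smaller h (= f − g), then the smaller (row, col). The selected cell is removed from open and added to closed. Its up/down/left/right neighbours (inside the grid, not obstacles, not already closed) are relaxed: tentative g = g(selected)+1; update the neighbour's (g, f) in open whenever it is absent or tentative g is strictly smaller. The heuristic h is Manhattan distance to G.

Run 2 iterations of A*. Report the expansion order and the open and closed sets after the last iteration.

step 1: expand (2,1) (f=5, h=4) → closed; open now [(1,1) g=2 f=5, (2,0) g=2 f=7, (2,2) g=2 f=5, (3,0) g=1 f=7, (3,2) g=1 f=5, (4,1) g=1 f=7]
step 2: expand (1,1) (f=5, h=3) → closed; open now [(0,1) g=3 f=5, (1,0) g=3 f=7, (1,2) g=3 f=5, (2,0) g=2 f=7, (2,2) g=2 f=5, (3,0) g=1 f=7, (3,2) g=1 f=5, (4,1) g=1 f=7]

order=[(2,1) → (1,1)]; open=[(0,1) g=3 f=5, (1,0) g=3 f=7, (1,2) g=3 f=5, (2,0) g=2 f=7, (2,2) g=2 f=5, (3,0) g=1 f=7, (3,2) g=1 f=5, (4,1) g=1 f=7]; closed=[(1,1), (2,1), (3,1)]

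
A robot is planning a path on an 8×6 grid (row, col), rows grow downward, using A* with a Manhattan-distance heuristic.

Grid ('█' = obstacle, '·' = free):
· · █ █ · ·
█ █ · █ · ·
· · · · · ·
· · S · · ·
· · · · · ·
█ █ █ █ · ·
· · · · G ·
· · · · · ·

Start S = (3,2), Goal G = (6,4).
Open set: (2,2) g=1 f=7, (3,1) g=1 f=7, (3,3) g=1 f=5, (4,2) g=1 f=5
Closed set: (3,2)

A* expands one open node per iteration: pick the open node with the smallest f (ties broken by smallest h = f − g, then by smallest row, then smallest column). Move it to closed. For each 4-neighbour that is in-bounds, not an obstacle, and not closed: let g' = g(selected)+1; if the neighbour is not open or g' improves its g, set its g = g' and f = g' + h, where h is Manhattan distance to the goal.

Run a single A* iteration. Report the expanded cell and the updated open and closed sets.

step 1: expand (3,3) (f=5, h=4) → closed; open now [(2,2) g=1 f=7, (2,3) g=2 f=7, (3,1) g=1 f=7, (3,4) g=2 f=5, (4,2) g=1 f=5, (4,3) g=2 f=5]

expanded=(3,3); open=[(2,2) g=1 f=7, (2,3) g=2 f=7, (3,1) g=1 f=7, (3,4) g=2 f=5, (4,2) g=1 f=5, (4,3) g=2 f=5]; closed=[(3,2), (3,3)]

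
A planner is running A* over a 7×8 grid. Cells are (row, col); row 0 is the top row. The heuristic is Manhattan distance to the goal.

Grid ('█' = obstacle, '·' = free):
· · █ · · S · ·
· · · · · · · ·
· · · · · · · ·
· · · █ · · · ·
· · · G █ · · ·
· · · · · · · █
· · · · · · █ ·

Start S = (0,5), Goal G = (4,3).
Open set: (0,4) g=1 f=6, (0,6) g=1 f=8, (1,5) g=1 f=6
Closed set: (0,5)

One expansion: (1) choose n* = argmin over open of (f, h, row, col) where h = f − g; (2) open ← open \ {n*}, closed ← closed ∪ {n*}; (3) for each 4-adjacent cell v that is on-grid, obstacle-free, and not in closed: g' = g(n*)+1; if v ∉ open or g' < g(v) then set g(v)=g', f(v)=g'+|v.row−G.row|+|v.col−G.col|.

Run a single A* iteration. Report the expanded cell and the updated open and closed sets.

expanded=(0,4); open=[(0,3) g=2 f=6, (0,6) g=1 f=8, (1,4) g=2 f=6, (1,5) g=1 f=6]; closed=[(0,4), (0,5)]

step 1: expand (0,4) (f=6, h=5) → closed; open now [(0,3) g=2 f=6, (0,6) g=1 f=8, (1,4) g=2 f=6, (1,5) g=1 f=6]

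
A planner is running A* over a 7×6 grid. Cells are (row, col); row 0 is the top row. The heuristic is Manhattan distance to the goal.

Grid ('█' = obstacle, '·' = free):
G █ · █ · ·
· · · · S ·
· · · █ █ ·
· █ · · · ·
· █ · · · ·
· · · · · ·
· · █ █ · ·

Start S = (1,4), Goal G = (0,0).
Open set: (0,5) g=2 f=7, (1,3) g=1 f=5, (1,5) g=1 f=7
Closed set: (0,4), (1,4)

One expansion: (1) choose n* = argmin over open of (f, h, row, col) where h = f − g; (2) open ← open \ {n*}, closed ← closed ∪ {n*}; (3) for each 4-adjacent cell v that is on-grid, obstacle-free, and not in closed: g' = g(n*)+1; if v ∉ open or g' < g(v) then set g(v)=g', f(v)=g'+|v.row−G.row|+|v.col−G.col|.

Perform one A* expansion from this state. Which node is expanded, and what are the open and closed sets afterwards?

step 1: expand (1,3) (f=5, h=4) → closed; open now [(0,5) g=2 f=7, (1,2) g=2 f=5, (1,5) g=1 f=7]

expanded=(1,3); open=[(0,5) g=2 f=7, (1,2) g=2 f=5, (1,5) g=1 f=7]; closed=[(0,4), (1,3), (1,4)]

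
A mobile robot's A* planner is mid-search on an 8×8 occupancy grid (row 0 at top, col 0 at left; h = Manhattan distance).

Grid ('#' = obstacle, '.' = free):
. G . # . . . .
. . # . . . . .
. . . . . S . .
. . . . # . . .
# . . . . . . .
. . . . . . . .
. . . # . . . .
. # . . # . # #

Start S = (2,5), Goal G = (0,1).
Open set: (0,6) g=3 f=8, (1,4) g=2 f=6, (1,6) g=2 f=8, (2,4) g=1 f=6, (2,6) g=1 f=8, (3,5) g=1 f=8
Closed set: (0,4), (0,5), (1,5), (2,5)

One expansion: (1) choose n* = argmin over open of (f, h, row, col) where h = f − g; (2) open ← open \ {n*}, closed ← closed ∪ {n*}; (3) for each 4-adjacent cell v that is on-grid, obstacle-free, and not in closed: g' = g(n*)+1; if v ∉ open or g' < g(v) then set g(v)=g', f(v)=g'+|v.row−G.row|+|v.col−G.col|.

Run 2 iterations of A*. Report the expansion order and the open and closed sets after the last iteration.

step 1: expand (1,4) (f=6, h=4) → closed; open now [(0,6) g=3 f=8, (1,3) g=3 f=6, (1,6) g=2 f=8, (2,4) g=1 f=6, (2,6) g=1 f=8, (3,5) g=1 f=8]
step 2: expand (1,3) (f=6, h=3) → closed; open now [(0,6) g=3 f=8, (1,6) g=2 f=8, (2,3) g=4 f=8, (2,4) g=1 f=6, (2,6) g=1 f=8, (3,5) g=1 f=8]

order=[(1,4) → (1,3)]; open=[(0,6) g=3 f=8, (1,6) g=2 f=8, (2,3) g=4 f=8, (2,4) g=1 f=6, (2,6) g=1 f=8, (3,5) g=1 f=8]; closed=[(0,4), (0,5), (1,3), (1,4), (1,5), (2,5)]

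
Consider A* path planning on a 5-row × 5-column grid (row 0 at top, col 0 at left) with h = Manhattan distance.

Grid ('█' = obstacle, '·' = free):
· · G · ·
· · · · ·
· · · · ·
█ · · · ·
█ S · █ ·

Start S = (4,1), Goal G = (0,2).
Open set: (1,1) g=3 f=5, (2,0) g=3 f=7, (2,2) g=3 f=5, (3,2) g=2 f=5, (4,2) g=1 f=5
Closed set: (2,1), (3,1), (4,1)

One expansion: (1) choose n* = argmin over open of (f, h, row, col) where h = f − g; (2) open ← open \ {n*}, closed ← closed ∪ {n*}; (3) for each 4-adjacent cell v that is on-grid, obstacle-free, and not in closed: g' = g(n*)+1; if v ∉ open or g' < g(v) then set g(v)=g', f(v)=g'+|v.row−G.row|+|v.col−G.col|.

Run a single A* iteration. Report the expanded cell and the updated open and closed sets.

expanded=(1,1); open=[(0,1) g=4 f=5, (1,0) g=4 f=7, (1,2) g=4 f=5, (2,0) g=3 f=7, (2,2) g=3 f=5, (3,2) g=2 f=5, (4,2) g=1 f=5]; closed=[(1,1), (2,1), (3,1), (4,1)]

step 1: expand (1,1) (f=5, h=2) → closed; open now [(0,1) g=4 f=5, (1,0) g=4 f=7, (1,2) g=4 f=5, (2,0) g=3 f=7, (2,2) g=3 f=5, (3,2) g=2 f=5, (4,2) g=1 f=5]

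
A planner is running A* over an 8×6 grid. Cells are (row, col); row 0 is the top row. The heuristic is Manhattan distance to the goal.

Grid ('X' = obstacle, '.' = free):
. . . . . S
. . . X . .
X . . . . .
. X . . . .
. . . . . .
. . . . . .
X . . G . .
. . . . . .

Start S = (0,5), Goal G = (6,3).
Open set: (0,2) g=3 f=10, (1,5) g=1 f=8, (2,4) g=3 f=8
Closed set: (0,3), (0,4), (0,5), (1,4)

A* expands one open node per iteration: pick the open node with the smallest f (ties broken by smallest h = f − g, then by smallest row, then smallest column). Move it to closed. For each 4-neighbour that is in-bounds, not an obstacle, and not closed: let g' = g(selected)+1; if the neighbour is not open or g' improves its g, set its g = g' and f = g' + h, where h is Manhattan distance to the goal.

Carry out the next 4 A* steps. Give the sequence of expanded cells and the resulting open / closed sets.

order=[(2,4) → (2,3) → (3,3) → (4,3)]; open=[(0,2) g=3 f=10, (1,5) g=1 f=8, (2,2) g=5 f=10, (2,5) g=4 f=10, (3,2) g=6 f=10, (3,4) g=4 f=8, (4,2) g=7 f=10, (4,4) g=7 f=10, (5,3) g=7 f=8]; closed=[(0,3), (0,4), (0,5), (1,4), (2,3), (2,4), (3,3), (4,3)]

step 1: expand (2,4) (f=8, h=5) → closed; open now [(0,2) g=3 f=10, (1,5) g=1 f=8, (2,3) g=4 f=8, (2,5) g=4 f=10, (3,4) g=4 f=8]
step 2: expand (2,3) (f=8, h=4) → closed; open now [(0,2) g=3 f=10, (1,5) g=1 f=8, (2,2) g=5 f=10, (2,5) g=4 f=10, (3,3) g=5 f=8, (3,4) g=4 f=8]
step 3: expand (3,3) (f=8, h=3) → closed; open now [(0,2) g=3 f=10, (1,5) g=1 f=8, (2,2) g=5 f=10, (2,5) g=4 f=10, (3,2) g=6 f=10, (3,4) g=4 f=8, (4,3) g=6 f=8]
step 4: expand (4,3) (f=8, h=2) → closed; open now [(0,2) g=3 f=10, (1,5) g=1 f=8, (2,2) g=5 f=10, (2,5) g=4 f=10, (3,2) g=6 f=10, (3,4) g=4 f=8, (4,2) g=7 f=10, (4,4) g=7 f=10, (5,3) g=7 f=8]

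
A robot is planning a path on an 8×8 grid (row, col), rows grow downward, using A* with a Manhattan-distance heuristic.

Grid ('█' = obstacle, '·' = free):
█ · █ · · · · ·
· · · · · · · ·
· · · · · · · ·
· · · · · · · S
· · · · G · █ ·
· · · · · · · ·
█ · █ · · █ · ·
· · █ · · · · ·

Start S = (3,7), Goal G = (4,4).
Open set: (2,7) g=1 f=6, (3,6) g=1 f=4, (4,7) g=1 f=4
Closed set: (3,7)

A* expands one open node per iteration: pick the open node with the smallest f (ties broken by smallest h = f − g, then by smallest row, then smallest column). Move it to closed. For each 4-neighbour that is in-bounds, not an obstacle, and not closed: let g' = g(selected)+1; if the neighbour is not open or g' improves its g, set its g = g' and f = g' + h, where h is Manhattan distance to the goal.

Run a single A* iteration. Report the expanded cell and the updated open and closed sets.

expanded=(3,6); open=[(2,6) g=2 f=6, (2,7) g=1 f=6, (3,5) g=2 f=4, (4,7) g=1 f=4]; closed=[(3,6), (3,7)]

step 1: expand (3,6) (f=4, h=3) → closed; open now [(2,6) g=2 f=6, (2,7) g=1 f=6, (3,5) g=2 f=4, (4,7) g=1 f=4]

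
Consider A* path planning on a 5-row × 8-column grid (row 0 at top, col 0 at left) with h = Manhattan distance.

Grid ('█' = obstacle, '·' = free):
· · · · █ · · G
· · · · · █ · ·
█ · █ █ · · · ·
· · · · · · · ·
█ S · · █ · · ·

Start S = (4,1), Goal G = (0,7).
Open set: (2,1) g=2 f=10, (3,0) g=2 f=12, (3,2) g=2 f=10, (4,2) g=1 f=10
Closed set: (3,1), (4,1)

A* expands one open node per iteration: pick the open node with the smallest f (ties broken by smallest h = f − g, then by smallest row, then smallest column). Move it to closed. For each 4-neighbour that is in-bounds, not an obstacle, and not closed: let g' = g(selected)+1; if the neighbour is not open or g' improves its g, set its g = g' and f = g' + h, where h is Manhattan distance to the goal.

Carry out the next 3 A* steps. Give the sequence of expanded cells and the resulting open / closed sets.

order=[(2,1) → (1,1) → (0,1)]; open=[(0,0) g=5 f=12, (0,2) g=5 f=10, (1,0) g=4 f=12, (1,2) g=4 f=10, (3,0) g=2 f=12, (3,2) g=2 f=10, (4,2) g=1 f=10]; closed=[(0,1), (1,1), (2,1), (3,1), (4,1)]

step 1: expand (2,1) (f=10, h=8) → closed; open now [(1,1) g=3 f=10, (3,0) g=2 f=12, (3,2) g=2 f=10, (4,2) g=1 f=10]
step 2: expand (1,1) (f=10, h=7) → closed; open now [(0,1) g=4 f=10, (1,0) g=4 f=12, (1,2) g=4 f=10, (3,0) g=2 f=12, (3,2) g=2 f=10, (4,2) g=1 f=10]
step 3: expand (0,1) (f=10, h=6) → closed; open now [(0,0) g=5 f=12, (0,2) g=5 f=10, (1,0) g=4 f=12, (1,2) g=4 f=10, (3,0) g=2 f=12, (3,2) g=2 f=10, (4,2) g=1 f=10]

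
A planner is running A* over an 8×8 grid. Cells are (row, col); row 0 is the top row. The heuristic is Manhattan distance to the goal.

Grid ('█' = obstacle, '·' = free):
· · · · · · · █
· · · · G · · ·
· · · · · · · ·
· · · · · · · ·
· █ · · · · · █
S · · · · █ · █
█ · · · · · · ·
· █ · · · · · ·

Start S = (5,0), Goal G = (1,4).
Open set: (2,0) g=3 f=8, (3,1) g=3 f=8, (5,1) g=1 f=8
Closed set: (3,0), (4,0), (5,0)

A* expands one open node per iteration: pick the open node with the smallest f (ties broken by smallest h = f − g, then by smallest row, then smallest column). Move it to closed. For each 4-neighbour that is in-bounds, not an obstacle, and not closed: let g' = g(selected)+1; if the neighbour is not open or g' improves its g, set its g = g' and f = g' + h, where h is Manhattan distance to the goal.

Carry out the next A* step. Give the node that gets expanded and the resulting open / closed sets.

expanded=(2,0); open=[(1,0) g=4 f=8, (2,1) g=4 f=8, (3,1) g=3 f=8, (5,1) g=1 f=8]; closed=[(2,0), (3,0), (4,0), (5,0)]

step 1: expand (2,0) (f=8, h=5) → closed; open now [(1,0) g=4 f=8, (2,1) g=4 f=8, (3,1) g=3 f=8, (5,1) g=1 f=8]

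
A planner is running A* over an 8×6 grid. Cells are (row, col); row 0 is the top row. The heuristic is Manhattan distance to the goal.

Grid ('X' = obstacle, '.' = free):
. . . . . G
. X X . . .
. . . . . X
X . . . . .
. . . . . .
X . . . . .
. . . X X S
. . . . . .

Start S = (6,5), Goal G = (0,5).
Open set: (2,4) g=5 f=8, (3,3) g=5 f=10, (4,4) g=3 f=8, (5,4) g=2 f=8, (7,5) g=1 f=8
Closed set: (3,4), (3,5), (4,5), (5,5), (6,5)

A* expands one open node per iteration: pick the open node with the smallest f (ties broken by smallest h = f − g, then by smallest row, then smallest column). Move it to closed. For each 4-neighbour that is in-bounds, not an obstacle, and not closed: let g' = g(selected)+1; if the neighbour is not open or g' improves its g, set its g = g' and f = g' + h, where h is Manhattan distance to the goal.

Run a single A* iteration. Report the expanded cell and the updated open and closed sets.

step 1: expand (2,4) (f=8, h=3) → closed; open now [(1,4) g=6 f=8, (2,3) g=6 f=10, (3,3) g=5 f=10, (4,4) g=3 f=8, (5,4) g=2 f=8, (7,5) g=1 f=8]

expanded=(2,4); open=[(1,4) g=6 f=8, (2,3) g=6 f=10, (3,3) g=5 f=10, (4,4) g=3 f=8, (5,4) g=2 f=8, (7,5) g=1 f=8]; closed=[(2,4), (3,4), (3,5), (4,5), (5,5), (6,5)]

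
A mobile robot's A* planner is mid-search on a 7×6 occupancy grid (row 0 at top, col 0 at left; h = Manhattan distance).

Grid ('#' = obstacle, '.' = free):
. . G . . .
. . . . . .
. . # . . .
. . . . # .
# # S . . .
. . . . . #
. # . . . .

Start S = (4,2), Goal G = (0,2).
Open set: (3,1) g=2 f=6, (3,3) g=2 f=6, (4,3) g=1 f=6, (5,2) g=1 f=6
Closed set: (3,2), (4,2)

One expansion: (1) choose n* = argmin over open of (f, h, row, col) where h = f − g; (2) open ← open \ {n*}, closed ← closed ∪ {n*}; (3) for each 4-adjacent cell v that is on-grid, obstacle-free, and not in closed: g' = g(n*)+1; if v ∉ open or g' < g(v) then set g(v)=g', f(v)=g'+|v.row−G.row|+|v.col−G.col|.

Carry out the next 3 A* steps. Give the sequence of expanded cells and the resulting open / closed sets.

order=[(3,1) → (2,1) → (1,1)]; open=[(0,1) g=5 f=6, (1,0) g=5 f=8, (1,2) g=5 f=6, (2,0) g=4 f=8, (3,0) g=3 f=8, (3,3) g=2 f=6, (4,3) g=1 f=6, (5,2) g=1 f=6]; closed=[(1,1), (2,1), (3,1), (3,2), (4,2)]

step 1: expand (3,1) (f=6, h=4) → closed; open now [(2,1) g=3 f=6, (3,0) g=3 f=8, (3,3) g=2 f=6, (4,3) g=1 f=6, (5,2) g=1 f=6]
step 2: expand (2,1) (f=6, h=3) → closed; open now [(1,1) g=4 f=6, (2,0) g=4 f=8, (3,0) g=3 f=8, (3,3) g=2 f=6, (4,3) g=1 f=6, (5,2) g=1 f=6]
step 3: expand (1,1) (f=6, h=2) → closed; open now [(0,1) g=5 f=6, (1,0) g=5 f=8, (1,2) g=5 f=6, (2,0) g=4 f=8, (3,0) g=3 f=8, (3,3) g=2 f=6, (4,3) g=1 f=6, (5,2) g=1 f=6]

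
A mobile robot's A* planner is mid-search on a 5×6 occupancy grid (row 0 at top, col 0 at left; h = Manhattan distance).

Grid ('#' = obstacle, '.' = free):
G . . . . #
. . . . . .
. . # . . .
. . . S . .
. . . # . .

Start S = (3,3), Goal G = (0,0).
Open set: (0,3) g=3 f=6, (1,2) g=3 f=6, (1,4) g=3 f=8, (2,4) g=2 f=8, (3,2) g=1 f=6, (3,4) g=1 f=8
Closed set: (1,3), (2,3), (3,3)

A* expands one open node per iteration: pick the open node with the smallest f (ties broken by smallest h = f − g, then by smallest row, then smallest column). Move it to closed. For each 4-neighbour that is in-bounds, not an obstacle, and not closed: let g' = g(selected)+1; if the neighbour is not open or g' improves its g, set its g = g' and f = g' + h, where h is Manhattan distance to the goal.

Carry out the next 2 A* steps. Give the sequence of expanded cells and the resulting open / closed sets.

step 1: expand (0,3) (f=6, h=3) → closed; open now [(0,2) g=4 f=6, (0,4) g=4 f=8, (1,2) g=3 f=6, (1,4) g=3 f=8, (2,4) g=2 f=8, (3,2) g=1 f=6, (3,4) g=1 f=8]
step 2: expand (0,2) (f=6, h=2) → closed; open now [(0,1) g=5 f=6, (0,4) g=4 f=8, (1,2) g=3 f=6, (1,4) g=3 f=8, (2,4) g=2 f=8, (3,2) g=1 f=6, (3,4) g=1 f=8]

order=[(0,3) → (0,2)]; open=[(0,1) g=5 f=6, (0,4) g=4 f=8, (1,2) g=3 f=6, (1,4) g=3 f=8, (2,4) g=2 f=8, (3,2) g=1 f=6, (3,4) g=1 f=8]; closed=[(0,2), (0,3), (1,3), (2,3), (3,3)]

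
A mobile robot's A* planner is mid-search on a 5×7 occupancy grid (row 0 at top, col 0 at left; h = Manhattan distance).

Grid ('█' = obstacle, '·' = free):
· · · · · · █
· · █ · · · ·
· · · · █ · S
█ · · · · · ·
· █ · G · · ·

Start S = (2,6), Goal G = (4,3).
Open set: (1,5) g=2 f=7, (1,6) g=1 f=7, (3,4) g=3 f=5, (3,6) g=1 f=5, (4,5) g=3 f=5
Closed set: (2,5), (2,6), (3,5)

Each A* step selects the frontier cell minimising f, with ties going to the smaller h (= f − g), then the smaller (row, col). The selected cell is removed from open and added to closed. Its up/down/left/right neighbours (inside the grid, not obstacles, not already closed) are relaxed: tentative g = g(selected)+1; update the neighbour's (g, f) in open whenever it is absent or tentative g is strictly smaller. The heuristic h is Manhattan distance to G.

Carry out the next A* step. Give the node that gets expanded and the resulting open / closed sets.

expanded=(3,4); open=[(1,5) g=2 f=7, (1,6) g=1 f=7, (3,3) g=4 f=5, (3,6) g=1 f=5, (4,4) g=4 f=5, (4,5) g=3 f=5]; closed=[(2,5), (2,6), (3,4), (3,5)]

step 1: expand (3,4) (f=5, h=2) → closed; open now [(1,5) g=2 f=7, (1,6) g=1 f=7, (3,3) g=4 f=5, (3,6) g=1 f=5, (4,4) g=4 f=5, (4,5) g=3 f=5]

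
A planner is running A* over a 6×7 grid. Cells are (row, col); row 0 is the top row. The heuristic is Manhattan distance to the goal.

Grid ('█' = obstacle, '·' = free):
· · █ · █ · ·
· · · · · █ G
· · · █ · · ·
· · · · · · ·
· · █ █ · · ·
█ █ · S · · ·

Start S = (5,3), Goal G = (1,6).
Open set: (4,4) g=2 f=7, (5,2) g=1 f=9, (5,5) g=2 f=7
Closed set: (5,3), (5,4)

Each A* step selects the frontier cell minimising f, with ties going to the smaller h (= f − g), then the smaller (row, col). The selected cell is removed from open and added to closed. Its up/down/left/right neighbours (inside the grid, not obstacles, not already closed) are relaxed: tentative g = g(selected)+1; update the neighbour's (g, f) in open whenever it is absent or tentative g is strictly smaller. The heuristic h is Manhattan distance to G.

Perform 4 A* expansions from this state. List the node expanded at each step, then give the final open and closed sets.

step 1: expand (4,4) (f=7, h=5) → closed; open now [(3,4) g=3 f=7, (4,5) g=3 f=7, (5,2) g=1 f=9, (5,5) g=2 f=7]
step 2: expand (3,4) (f=7, h=4) → closed; open now [(2,4) g=4 f=7, (3,3) g=4 f=9, (3,5) g=4 f=7, (4,5) g=3 f=7, (5,2) g=1 f=9, (5,5) g=2 f=7]
step 3: expand (2,4) (f=7, h=3) → closed; open now [(1,4) g=5 f=7, (2,5) g=5 f=7, (3,3) g=4 f=9, (3,5) g=4 f=7, (4,5) g=3 f=7, (5,2) g=1 f=9, (5,5) g=2 f=7]
step 4: expand (1,4) (f=7, h=2) → closed; open now [(1,3) g=6 f=9, (2,5) g=5 f=7, (3,3) g=4 f=9, (3,5) g=4 f=7, (4,5) g=3 f=7, (5,2) g=1 f=9, (5,5) g=2 f=7]

order=[(4,4) → (3,4) → (2,4) → (1,4)]; open=[(1,3) g=6 f=9, (2,5) g=5 f=7, (3,3) g=4 f=9, (3,5) g=4 f=7, (4,5) g=3 f=7, (5,2) g=1 f=9, (5,5) g=2 f=7]; closed=[(1,4), (2,4), (3,4), (4,4), (5,3), (5,4)]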